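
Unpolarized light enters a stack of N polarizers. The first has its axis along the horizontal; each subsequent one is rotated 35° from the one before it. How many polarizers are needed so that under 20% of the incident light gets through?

First polarizer halves the unpolarized light: factor 1/2.
Each further stage multiplies by cos²(35°) = 0.671.
After N polarizers: T = 0.5·0.671^(N−1). Require T < 0.20 ⇒ N−1 > ln(0.20/0.5)/ln(0.671) = 2.30, so N−1 ≥ 3 and N = 4.
Check: N=4 gives T = 0.1511 < 0.20; N=3 gives T = 0.2251.

N = 4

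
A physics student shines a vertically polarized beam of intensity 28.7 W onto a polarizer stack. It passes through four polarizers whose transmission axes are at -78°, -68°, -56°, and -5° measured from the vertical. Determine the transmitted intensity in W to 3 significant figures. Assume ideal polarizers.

I₁ = 28.7 W · cos²(78°) = 1.241 W.
I₂ = I₁ · cos²(10°) = 1.241 · 0.9698 = 1.203 W.
I₃ = I₂ · cos²(12°) = 1.203 · 0.9568 = 1.151 W.
I₄ = I₃ · cos²(51°) = 1.151 · 0.396 = 0.4559 W.

I ≈ 0.456 W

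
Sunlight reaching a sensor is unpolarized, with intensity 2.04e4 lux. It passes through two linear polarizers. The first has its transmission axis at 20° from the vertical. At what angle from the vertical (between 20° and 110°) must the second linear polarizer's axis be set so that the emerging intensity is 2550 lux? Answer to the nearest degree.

θ ≈ 80°

Unpolarized light through the first polarizer → I₁ = ½ I₀, now polarized at 20°.
Target fraction: 2550 / 2.04e4 lux = 0.125 of I₀.
Need I₂/I₀ = 0.125, so cos²(θ − 20°) = 0.125 / 0.5 = 0.25.
θ − 20° = arccos(√0.25) = 60.0°, giving θ ≈ 20 + 60.0 = 80.0°.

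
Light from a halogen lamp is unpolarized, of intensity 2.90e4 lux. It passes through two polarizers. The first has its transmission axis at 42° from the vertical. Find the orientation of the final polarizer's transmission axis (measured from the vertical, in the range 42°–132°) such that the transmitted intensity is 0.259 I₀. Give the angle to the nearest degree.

θ ≈ 86°

Unpolarized light through the first polarizer → I₁ = ½ I₀, now polarized at 42°.
Need I₂/I₀ = 0.259, so cos²(θ − 42°) = 0.259 / 0.5 = 0.518.
θ − 42° = arccos(√0.518) = 44.0°, giving θ ≈ 42 + 44.0 = 86.0°.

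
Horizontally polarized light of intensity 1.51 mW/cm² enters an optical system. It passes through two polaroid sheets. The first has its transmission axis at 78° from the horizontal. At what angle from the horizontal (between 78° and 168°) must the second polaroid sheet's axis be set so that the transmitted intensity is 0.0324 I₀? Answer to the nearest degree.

θ ≈ 108°

I₁ = I₀ cos²(78° − 0°) = I₀ cos²(78°) = 0.04323 I₀.
Need I₂/I₀ = 0.0324, so cos²(θ − 78°) = 0.0324 / 0.04323 = 0.7495.
θ − 78° = arccos(√0.7495) = 30.0°, giving θ ≈ 78 + 30.0 = 108.0°.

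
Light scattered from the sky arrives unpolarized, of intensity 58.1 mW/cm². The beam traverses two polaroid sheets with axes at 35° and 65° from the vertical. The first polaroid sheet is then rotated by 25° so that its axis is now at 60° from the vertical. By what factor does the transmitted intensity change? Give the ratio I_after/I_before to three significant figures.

Before rotation:
Unpolarized light through the first polarizer → I₁ = ½ I₀, now polarized at 35°.
I₂ = I₁ cos²(65° − 35°) = 0.5 I₀ · cos²(30°) = 0.375 I₀.
After rotation:
Unpolarized light through the first polarizer → I₁ = ½ I₀, now polarized at 60°.
I₂ = I₁ cos²(65° − 60°) = 0.5 I₀ · cos²(5°) = 0.4962 I₀.
Ratio = 0.4962 / 0.375 = 1.323.

I_new/I_old ≈ 1.32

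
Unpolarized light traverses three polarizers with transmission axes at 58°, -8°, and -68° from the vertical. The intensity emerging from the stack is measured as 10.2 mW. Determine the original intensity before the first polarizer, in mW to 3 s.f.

Unpolarized light through the first polarizer → I₁ = ½ I₀, now polarized at 58°.
I₂ = I₁ cos²(-8° − 58°) = 0.5 I₀ · cos²(66°) = 0.08272 I₀.
I₃ = I₂ cos²(-68° + 8°) = 0.08272 I₀ · cos²(60°) = 0.02068 I₀.
So 10.2 mW = 0.02068 I₀, giving I₀ = 10.2/0.02068 = 493.2 mW.

I₀ ≈ 493 mW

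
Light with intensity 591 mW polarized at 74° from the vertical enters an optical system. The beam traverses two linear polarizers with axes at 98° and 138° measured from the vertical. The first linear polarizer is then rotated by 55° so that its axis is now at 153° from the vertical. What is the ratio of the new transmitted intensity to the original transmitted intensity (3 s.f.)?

I_new/I_old ≈ 0.0694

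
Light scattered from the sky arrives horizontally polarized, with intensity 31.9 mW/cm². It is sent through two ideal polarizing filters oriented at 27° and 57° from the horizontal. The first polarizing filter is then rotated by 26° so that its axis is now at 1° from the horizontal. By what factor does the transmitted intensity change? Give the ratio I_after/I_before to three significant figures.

Before rotation:
By Malus's law, I₁ = I₀ cos²(27° − 0°) = I₀ cos²(27°) = 0.7939 I₀.
I₂ = I₁ cos²(57° − 27°) = 0.7939 I₀ · cos²(30°) = 0.5954 I₀.
After rotation:
I₁ = I₀ cos²(1° − 0°) = I₀ cos²(1°) = 0.9997 I₀.
I₂ = I₁ cos²(57° − 1°) = 0.9997 I₀ · cos²(56°) = 0.3126 I₀.
Ratio = 0.3126 / 0.5954 = 0.525.

I_new/I_old ≈ 0.525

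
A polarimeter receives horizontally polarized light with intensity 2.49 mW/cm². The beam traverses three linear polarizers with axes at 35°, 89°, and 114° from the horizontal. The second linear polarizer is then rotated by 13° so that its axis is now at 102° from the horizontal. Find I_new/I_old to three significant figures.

I_new/I_old ≈ 0.515

Before rotation:
I₁ = I₀ cos²(35° − 0°) = I₀ cos²(35°) = 0.671 I₀.
I₂ = I₁ cos²(89° − 35°) = 0.671 I₀ · cos²(54°) = 0.2318 I₀.
I₃ = I₂ cos²(114° − 89°) = 0.2318 I₀ · cos²(25°) = 0.1904 I₀.
After rotation:
I₁ = I₀ cos²(35° − 0°) = I₀ cos²(35°) = 0.671 I₀.
I₂ = I₁ cos²(102° − 35°) = 0.671 I₀ · cos²(67°) = 0.1024 I₀.
I₃ = I₂ cos²(114° − 102°) = 0.1024 I₀ · cos²(12°) = 0.09802 I₀.
Ratio = 0.09802 / 0.1904 = 0.5147.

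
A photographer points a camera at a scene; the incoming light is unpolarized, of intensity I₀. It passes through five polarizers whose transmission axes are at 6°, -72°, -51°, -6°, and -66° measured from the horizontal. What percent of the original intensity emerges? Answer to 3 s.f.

Unpolarized light through the first polarizer → I₁ = ½ I₀, now polarized at 6°.
I₂ = I₁ cos²(-72° − 6°) = 0.5 I₀ · cos²(78°) = 0.02161 I₀.
I₃ = I₂ cos²(-51° + 72°) = 0.02161 I₀ · cos²(21°) = 0.01884 I₀.
I₄ = I₃ cos²(-6° + 51°) = 0.01884 I₀ · cos²(45°) = 0.009419 I₀.
I₅ = I₄ cos²(-66° + 6°) = 0.009419 I₀ · cos²(60°) = 0.002355 I₀.
That is 0.2355% of the incident intensity.

≈ 0.235%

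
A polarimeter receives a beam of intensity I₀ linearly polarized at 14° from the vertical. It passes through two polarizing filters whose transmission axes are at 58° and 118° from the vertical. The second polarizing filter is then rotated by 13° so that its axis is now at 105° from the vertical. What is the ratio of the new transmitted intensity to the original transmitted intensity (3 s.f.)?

I_new/I_old ≈ 1.86

Before rotation:
By Malus's law, I₁ = I₀ cos²(58° − 14°) = I₀ cos²(44°) = 0.5174 I₀.
I₂ = I₁ cos²(118° − 58°) = 0.5174 I₀ · cos²(60°) = 0.1294 I₀.
After rotation:
I₁ = I₀ cos²(58° − 14°) = I₀ cos²(44°) = 0.5174 I₀.
I₂ = I₁ cos²(105° − 58°) = 0.5174 I₀ · cos²(47°) = 0.2407 I₀.
Ratio = 0.2407 / 0.1294 = 1.86.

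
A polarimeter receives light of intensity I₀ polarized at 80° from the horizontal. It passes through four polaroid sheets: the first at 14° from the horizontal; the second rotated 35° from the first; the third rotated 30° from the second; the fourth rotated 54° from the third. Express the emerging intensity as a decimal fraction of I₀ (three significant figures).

By Malus's law, I₁ = I₀ cos²(14° − 80°) = I₀ cos²(66°) = 0.1654 I₀.
I₂ = I₁ cos²(35°) = 0.1654 · 0.671 I₀ = 0.111 I₀.
I₃ = I₂ cos²(30°) = 0.111 · 0.75 I₀ = 0.08326 I₀.
I₄ = I₃ cos²(54°) = 0.08326 · 0.3455 I₀ = 0.02876 I₀.
Transmitted fraction = 0.02876.

≈ 0.0288 I₀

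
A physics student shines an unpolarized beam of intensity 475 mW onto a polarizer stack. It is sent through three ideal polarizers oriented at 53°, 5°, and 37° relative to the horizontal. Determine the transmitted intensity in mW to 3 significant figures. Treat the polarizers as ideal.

Unpolarized light through the first polarizer → I₁ = 475 mW/2 = 237.5 mW, polarized at 53°.
I₂ = I₁ · cos²(48°) = 237.5 · 0.4477 = 106.3 mW.
I₃ = I₂ · cos²(32°) = 106.3 · 0.7192 = 76.48 mW.

I ≈ 76.5 mW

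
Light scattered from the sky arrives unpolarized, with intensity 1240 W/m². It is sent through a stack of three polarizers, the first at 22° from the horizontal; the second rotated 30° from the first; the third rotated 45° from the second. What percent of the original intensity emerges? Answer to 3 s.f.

Unpolarized light through the first polarizer → I₁ = 1240 W/m²/2 = 620 W/m², polarized at 22°.
I₂ = I₁ · cos²(30°) = 620 · 0.75 = 465 W/m².
I₃ = I₂ · cos²(45°) = 465 · 0.5 = 232.5 W/m².
That is 18.75% of the incident intensity.

≈ 18.8%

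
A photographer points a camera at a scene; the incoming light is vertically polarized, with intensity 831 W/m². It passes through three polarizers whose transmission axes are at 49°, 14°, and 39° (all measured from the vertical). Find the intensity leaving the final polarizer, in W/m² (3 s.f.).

I ≈ 197 W/m²

By Malus's law, I₁ = 831 W/m² · cos²(49°) = 357.7 W/m².
I₂ = I₁ · cos²(35°) = 357.7 · 0.671 = 240 W/m².
I₃ = I₂ · cos²(25°) = 240 · 0.8214 = 197.1 W/m².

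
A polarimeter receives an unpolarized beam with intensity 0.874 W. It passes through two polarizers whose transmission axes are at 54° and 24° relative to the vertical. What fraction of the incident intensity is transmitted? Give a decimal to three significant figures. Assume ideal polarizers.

I/I₀ ≈ 0.375

Unpolarized light through the first polarizer → I₁ = 0.874 W/2 = 0.437 W, polarized at 54°.
I₂ = I₁ · cos²(30°) = 0.437 · 0.75 = 0.3278 W.
Transmitted fraction = 0.375.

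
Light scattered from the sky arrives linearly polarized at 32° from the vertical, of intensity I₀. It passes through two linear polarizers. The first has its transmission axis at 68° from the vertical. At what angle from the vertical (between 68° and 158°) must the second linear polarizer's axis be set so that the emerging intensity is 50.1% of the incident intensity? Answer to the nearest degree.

θ ≈ 97°

By Malus's law, I₁ = I₀ cos²(68° − 32°) = I₀ cos²(36°) = 0.6545 I₀.
Need I₂/I₀ = 0.501, so cos²(θ − 68°) = 0.501 / 0.6545 = 0.7655.
θ − 68° = arccos(√0.7655) = 29.0°, giving θ ≈ 68 + 29.0 = 97.0°.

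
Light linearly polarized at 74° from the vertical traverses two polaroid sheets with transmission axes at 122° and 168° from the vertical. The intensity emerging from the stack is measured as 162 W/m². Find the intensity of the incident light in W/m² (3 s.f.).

I₀ ≈ 750 W/m²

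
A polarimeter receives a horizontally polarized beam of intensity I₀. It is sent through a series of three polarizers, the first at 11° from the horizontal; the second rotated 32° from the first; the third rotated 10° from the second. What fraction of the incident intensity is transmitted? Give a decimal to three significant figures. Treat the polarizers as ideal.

By Malus's law, I₁ = I₀ cos²(11° − 0°) = I₀ cos²(11°) = 0.9636 I₀.
I₂ = I₁ cos²(32°) = 0.9636 · 0.7192 I₀ = 0.693 I₀.
I₃ = I₂ cos²(10°) = 0.693 · 0.9698 I₀ = 0.6721 I₀.
Transmitted fraction = 0.6721.

≈ 0.672 I₀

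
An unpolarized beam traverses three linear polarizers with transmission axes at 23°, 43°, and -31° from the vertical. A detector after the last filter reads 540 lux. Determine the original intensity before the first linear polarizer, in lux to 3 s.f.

Unpolarized light through the first polarizer → I₁ = ½ I₀, now polarized at 23°.
I₂ = I₁ cos²(43° − 23°) = 0.5 I₀ · cos²(20°) = 0.4415 I₀.
I₃ = I₂ cos²(-31° − 43°) = 0.4415 I₀ · cos²(74°) = 0.03354 I₀.
So 540 lux = 0.03354 I₀, giving I₀ = 540/0.03354 = 1.61e+04 lux.

I₀ ≈ 1.61e4 lux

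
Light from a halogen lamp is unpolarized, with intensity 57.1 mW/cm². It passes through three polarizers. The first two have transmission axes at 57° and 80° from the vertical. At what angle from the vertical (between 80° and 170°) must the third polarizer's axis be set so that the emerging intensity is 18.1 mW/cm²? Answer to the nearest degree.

Unpolarized light through the first polarizer → I₁ = ½ I₀, now polarized at 57°.
I₂ = I₁ cos²(80° − 57°) = 0.5 I₀ · cos²(23°) = 0.4237 I₀.
Target fraction: 18.1 / 57.1 mW/cm² = 0.317 of I₀.
Need I₃/I₀ = 0.317, so cos²(θ − 80°) = 0.317 / 0.4237 = 0.7482.
θ − 80° = arccos(√0.7482) = 30.1°, giving θ ≈ 80 + 30.1 = 110.1°.

θ ≈ 110°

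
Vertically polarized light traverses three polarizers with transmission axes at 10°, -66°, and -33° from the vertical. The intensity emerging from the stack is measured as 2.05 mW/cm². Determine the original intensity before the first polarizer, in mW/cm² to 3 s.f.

I₀ ≈ 51.3 mW/cm²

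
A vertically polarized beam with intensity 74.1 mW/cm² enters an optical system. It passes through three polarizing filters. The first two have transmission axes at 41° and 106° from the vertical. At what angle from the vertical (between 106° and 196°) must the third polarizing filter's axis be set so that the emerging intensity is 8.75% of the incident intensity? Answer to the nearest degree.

By Malus's law, I₁ = I₀ cos²(41° − 0°) = I₀ cos²(41°) = 0.5696 I₀.
I₂ = I₁ cos²(106° − 41°) = 0.5696 I₀ · cos²(65°) = 0.1017 I₀.
Need I₃/I₀ = 0.0875, so cos²(θ − 106°) = 0.0875 / 0.1017 = 0.8601.
θ − 106° = arccos(√0.8601) = 22.0°, giving θ ≈ 106 + 22.0 = 128.0°.

θ ≈ 128°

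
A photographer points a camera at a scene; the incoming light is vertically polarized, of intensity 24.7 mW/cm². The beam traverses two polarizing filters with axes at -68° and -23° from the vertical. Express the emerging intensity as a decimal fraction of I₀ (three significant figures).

I/I₀ ≈ 0.0702

By Malus's law, I₁ = 24.7 mW/cm² · cos²(68°) = 3.466 mW/cm².
I₂ = I₁ · cos²(45°) = 3.466 · 0.5 = 1.733 mW/cm².
Transmitted fraction = 0.07017.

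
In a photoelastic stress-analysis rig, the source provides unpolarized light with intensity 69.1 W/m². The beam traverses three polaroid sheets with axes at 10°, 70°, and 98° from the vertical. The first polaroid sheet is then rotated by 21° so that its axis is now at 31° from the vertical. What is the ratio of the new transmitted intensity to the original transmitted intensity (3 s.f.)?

I_new/I_old ≈ 2.42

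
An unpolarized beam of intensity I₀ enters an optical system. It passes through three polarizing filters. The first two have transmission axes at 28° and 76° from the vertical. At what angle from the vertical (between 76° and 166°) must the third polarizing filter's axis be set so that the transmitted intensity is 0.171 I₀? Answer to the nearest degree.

θ ≈ 105°

Unpolarized light through the first polarizer → I₁ = ½ I₀, now polarized at 28°.
I₂ = I₁ cos²(76° − 28°) = 0.5 I₀ · cos²(48°) = 0.2239 I₀.
Need I₃/I₀ = 0.171, so cos²(θ − 76°) = 0.171 / 0.2239 = 0.7638.
θ − 76° = arccos(√0.7638) = 29.1°, giving θ ≈ 76 + 29.1 = 105.1°.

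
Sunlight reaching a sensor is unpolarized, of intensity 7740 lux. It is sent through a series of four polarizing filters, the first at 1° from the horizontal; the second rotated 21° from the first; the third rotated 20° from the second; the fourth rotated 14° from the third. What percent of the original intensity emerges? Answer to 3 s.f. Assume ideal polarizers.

≈ 36.2%

Unpolarized light through the first polarizer → I₁ = 7740 lux/2 = 3870 lux, polarized at 1°.
I₂ = I₁ · cos²(21°) = 3870 · 0.8716 = 3373 lux.
I₃ = I₂ · cos²(20°) = 3373 · 0.883 = 2978 lux.
I₄ = I₃ · cos²(14°) = 2978 · 0.9415 = 2804 lux.
That is 36.23% of the incident intensity.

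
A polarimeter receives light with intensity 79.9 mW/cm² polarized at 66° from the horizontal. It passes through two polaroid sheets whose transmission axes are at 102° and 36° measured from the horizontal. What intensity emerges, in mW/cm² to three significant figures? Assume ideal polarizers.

I₁ = 79.9 mW/cm² · cos²(36°) = 52.3 mW/cm².
I₂ = I₁ · cos²(66°) = 52.3 · 0.1654 = 8.651 mW/cm².

I ≈ 8.65 mW/cm²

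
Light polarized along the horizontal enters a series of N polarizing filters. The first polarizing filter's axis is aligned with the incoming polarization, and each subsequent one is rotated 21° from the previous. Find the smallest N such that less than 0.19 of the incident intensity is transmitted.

N = 14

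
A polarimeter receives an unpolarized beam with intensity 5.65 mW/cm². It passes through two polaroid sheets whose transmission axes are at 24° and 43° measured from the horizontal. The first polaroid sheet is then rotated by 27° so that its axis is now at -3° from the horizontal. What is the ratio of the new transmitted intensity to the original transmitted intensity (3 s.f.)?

I_new/I_old ≈ 0.540

Before rotation:
Unpolarized light through the first polarizer → I₁ = ½ I₀, now polarized at 24°.
I₂ = I₁ cos²(43° − 24°) = 0.5 I₀ · cos²(19°) = 0.447 I₀.
After rotation:
Unpolarized light through the first polarizer → I₁ = ½ I₀, now polarized at -3°.
I₂ = I₁ cos²(43° + 3°) = 0.5 I₀ · cos²(46°) = 0.2413 I₀.
Ratio = 0.2413 / 0.447 = 0.5398.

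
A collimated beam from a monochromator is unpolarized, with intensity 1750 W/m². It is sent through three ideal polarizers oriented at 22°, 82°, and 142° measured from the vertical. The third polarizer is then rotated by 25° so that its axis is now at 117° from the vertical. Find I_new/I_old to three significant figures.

I_new/I_old ≈ 2.68

Before rotation:
Unpolarized light through the first polarizer → I₁ = ½ I₀, now polarized at 22°.
I₂ = I₁ cos²(82° − 22°) = 0.5 I₀ · cos²(60°) = 0.125 I₀.
I₃ = I₂ cos²(142° − 82°) = 0.125 I₀ · cos²(60°) = 0.03125 I₀.
After rotation:
Unpolarized light through the first polarizer → I₁ = ½ I₀, now polarized at 22°.
I₂ = I₁ cos²(82° − 22°) = 0.5 I₀ · cos²(60°) = 0.125 I₀.
I₃ = I₂ cos²(117° − 82°) = 0.125 I₀ · cos²(35°) = 0.08388 I₀.
Ratio = 0.08388 / 0.03125 = 2.684.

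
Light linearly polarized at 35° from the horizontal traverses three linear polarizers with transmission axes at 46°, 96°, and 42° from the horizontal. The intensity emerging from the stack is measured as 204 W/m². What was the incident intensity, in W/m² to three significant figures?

I₀ ≈ 1480 W/m²

I₁ = I₀ cos²(46° − 35°) = I₀ cos²(11°) = 0.9636 I₀.
I₂ = I₁ cos²(96° − 46°) = 0.9636 I₀ · cos²(50°) = 0.3981 I₀.
I₃ = I₂ cos²(42° − 96°) = 0.3981 I₀ · cos²(54°) = 0.1376 I₀.
So 204 W/m² = 0.1376 I₀, giving I₀ = 204/0.1376 = 1483 W/m².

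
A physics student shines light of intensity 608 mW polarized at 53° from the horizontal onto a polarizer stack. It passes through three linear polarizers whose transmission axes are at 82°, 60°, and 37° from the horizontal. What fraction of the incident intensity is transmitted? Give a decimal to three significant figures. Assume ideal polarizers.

I₁ = 608 mW · cos²(29°) = 465.1 mW.
I₂ = I₁ · cos²(22°) = 465.1 · 0.8597 = 399.8 mW.
I₃ = I₂ · cos²(23°) = 399.8 · 0.8473 = 338.8 mW.
Transmitted fraction = 0.5572.

I/I₀ ≈ 0.557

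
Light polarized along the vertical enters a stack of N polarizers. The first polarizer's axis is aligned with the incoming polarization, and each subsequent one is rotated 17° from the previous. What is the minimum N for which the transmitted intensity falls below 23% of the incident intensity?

N = 18

First polarizer is aligned with the polarization: full transmission.
Each further stage multiplies by cos²(17°) = 0.9145.
After N polarizers: T = 0.9145^(N−1). Require T < 0.23 ⇒ N−1 > ln(0.23)/ln(0.9145) = 16.45, so N−1 ≥ 17 and N = 18.
Check: N=18 gives T = 0.2189 < 0.23; N=17 gives T = 0.2394.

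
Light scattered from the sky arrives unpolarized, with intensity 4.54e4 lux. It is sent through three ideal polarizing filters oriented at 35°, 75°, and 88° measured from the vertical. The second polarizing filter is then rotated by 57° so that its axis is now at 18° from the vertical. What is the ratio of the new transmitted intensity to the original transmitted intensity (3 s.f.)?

Before rotation:
Unpolarized light through the first polarizer → I₁ = ½ I₀, now polarized at 35°.
I₂ = I₁ cos²(75° − 35°) = 0.5 I₀ · cos²(40°) = 0.2934 I₀.
I₃ = I₂ cos²(88° − 75°) = 0.2934 I₀ · cos²(13°) = 0.2786 I₀.
After rotation:
Unpolarized light through the first polarizer → I₁ = ½ I₀, now polarized at 35°.
I₂ = I₁ cos²(18° − 35°) = 0.5 I₀ · cos²(17°) = 0.4573 I₀.
I₃ = I₂ cos²(88° − 18°) = 0.4573 I₀ · cos²(70°) = 0.05349 I₀.
Ratio = 0.05349 / 0.2786 = 0.192.

I_new/I_old ≈ 0.192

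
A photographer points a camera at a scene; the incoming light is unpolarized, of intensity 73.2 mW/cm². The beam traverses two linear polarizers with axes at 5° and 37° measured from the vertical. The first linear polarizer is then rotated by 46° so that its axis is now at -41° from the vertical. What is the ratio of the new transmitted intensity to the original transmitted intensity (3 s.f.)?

Before rotation:
Unpolarized light through the first polarizer → I₁ = ½ I₀, now polarized at 5°.
I₂ = I₁ cos²(37° − 5°) = 0.5 I₀ · cos²(32°) = 0.3596 I₀.
After rotation:
Unpolarized light through the first polarizer → I₁ = ½ I₀, now polarized at -41°.
I₂ = I₁ cos²(37° + 41°) = 0.5 I₀ · cos²(78°) = 0.02161 I₀.
Ratio = 0.02161 / 0.3596 = 0.06011.

I_new/I_old ≈ 0.0601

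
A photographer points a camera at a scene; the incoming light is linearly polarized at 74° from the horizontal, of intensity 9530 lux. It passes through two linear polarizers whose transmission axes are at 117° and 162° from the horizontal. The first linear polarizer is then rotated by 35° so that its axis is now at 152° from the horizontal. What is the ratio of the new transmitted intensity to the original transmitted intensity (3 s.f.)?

Before rotation:
By Malus's law, I₁ = I₀ cos²(117° − 74°) = I₀ cos²(43°) = 0.5349 I₀.
I₂ = I₁ cos²(162° − 117°) = 0.5349 I₀ · cos²(45°) = 0.2674 I₀.
After rotation:
I₁ = I₀ cos²(152° − 74°) = I₀ cos²(78°) = 0.04323 I₀.
I₂ = I₁ cos²(162° − 152°) = 0.04323 I₀ · cos²(10°) = 0.04192 I₀.
Ratio = 0.04192 / 0.2674 = 0.1568.

I_new/I_old ≈ 0.157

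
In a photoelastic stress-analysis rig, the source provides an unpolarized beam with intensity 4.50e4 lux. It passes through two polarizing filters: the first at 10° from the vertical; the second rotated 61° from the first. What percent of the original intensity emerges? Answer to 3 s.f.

≈ 11.8%

Unpolarized light through the first polarizer → I₁ = 4.50e4 lux/2 = 2.25e+04 lux, polarized at 10°.
I₂ = I₁ · cos²(61°) = 2.25e+04 · 0.235 = 5288 lux.
That is 11.75% of the incident intensity.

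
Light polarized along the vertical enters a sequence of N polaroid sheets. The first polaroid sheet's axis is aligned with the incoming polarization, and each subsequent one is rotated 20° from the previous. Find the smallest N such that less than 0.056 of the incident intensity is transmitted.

N = 25

First polarizer is aligned with the polarization: full transmission.
Each further stage multiplies by cos²(20°) = 0.883.
After N polarizers: T = 0.883^(N−1). Require T < 0.056 ⇒ N−1 > ln(0.056)/ln(0.883) = 23.17, so N−1 ≥ 24 and N = 25.
Check: N=25 gives T = 0.0505 < 0.056; N=24 gives T = 0.05719.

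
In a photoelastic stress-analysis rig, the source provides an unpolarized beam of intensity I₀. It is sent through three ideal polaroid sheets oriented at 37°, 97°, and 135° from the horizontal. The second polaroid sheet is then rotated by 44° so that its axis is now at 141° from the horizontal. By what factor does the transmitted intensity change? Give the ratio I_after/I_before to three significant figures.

I_new/I_old ≈ 0.373

Before rotation:
Unpolarized light through the first polarizer → I₁ = ½ I₀, now polarized at 37°.
I₂ = I₁ cos²(97° − 37°) = 0.5 I₀ · cos²(60°) = 0.125 I₀.
I₃ = I₂ cos²(135° − 97°) = 0.125 I₀ · cos²(38°) = 0.07762 I₀.
After rotation:
Unpolarized light through the first polarizer → I₁ = ½ I₀, now polarized at 37°.
Angle between axes 1 and 2: 76°. I₂ = 0.5 I₀ · cos²(76°) = 0.02926 I₀.
I₃ = I₂ cos²(135° − 141°) = 0.02926 I₀ · cos²(6°) = 0.02894 I₀.
Ratio = 0.02894 / 0.07762 = 0.3729.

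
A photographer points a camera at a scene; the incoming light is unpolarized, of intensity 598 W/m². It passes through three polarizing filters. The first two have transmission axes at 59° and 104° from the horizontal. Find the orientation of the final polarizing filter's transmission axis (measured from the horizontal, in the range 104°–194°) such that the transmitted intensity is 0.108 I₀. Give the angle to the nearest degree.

θ ≈ 153°

Unpolarized light through the first polarizer → I₁ = ½ I₀, now polarized at 59°.
I₂ = I₁ cos²(104° − 59°) = 0.5 I₀ · cos²(45°) = 0.25 I₀.
Need I₃/I₀ = 0.108, so cos²(θ − 104°) = 0.108 / 0.25 = 0.432.
θ − 104° = arccos(√0.432) = 48.9°, giving θ ≈ 104 + 48.9 = 152.9°.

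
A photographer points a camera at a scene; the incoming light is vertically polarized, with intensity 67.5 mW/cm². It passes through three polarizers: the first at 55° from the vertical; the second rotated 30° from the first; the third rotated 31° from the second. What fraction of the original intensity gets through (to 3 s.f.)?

I₁ = 67.5 mW/cm² · cos²(55°) = 22.21 mW/cm².
I₂ = I₁ · cos²(30°) = 22.21 · 0.75 = 16.66 mW/cm².
I₃ = I₂ · cos²(31°) = 16.66 · 0.7347 = 12.24 mW/cm².
Transmitted fraction = 0.1813.

I/I₀ ≈ 0.181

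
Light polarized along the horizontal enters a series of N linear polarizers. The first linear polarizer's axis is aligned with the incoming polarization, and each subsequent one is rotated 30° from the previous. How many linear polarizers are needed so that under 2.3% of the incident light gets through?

N = 15

First polarizer is aligned with the polarization: full transmission.
Each further stage multiplies by cos²(30°) = 0.75.
After N polarizers: T = 0.75^(N−1). Require T < 0.023 ⇒ N−1 > ln(0.023)/ln(0.75) = 13.11, so N−1 ≥ 14 and N = 15.
Check: N=15 gives T = 0.01782 < 0.023; N=14 gives T = 0.02376.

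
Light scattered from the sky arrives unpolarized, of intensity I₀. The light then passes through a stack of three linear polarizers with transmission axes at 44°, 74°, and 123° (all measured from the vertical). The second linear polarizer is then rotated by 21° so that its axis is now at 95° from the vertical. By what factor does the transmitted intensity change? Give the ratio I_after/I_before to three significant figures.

I_new/I_old ≈ 0.956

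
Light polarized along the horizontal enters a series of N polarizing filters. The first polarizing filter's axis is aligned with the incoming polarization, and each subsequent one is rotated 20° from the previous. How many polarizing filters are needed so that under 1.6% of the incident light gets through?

First polarizer is aligned with the polarization: full transmission.
Each further stage multiplies by cos²(20°) = 0.883.
After N polarizers: T = 0.883^(N−1). Require T < 0.016 ⇒ N−1 > ln(0.016)/ln(0.883) = 33.24, so N−1 ≥ 34 and N = 35.
Check: N=35 gives T = 0.01456 < 0.016; N=34 gives T = 0.01648.

N = 35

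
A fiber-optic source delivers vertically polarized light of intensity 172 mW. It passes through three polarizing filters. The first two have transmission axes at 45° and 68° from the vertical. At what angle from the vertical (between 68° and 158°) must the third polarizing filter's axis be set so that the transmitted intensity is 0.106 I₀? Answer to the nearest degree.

By Malus's law, I₁ = I₀ cos²(45° − 0°) = I₀ cos²(45°) = 0.5 I₀.
I₂ = I₁ cos²(68° − 45°) = 0.5 I₀ · cos²(23°) = 0.4237 I₀.
Need I₃/I₀ = 0.106, so cos²(θ − 68°) = 0.106 / 0.4237 = 0.2502.
θ − 68° = arccos(√0.2502) = 60.0°, giving θ ≈ 68 + 60.0 = 128.0°.

θ ≈ 128°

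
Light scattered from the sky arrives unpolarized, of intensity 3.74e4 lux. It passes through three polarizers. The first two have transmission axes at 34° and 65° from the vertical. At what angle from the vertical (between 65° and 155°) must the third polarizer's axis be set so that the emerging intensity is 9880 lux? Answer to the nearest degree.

θ ≈ 97°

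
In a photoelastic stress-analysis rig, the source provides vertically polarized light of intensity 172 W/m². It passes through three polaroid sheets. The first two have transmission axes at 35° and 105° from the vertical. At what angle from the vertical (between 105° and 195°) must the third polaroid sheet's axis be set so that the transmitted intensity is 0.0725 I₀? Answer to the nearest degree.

By Malus's law, I₁ = I₀ cos²(35° − 0°) = I₀ cos²(35°) = 0.671 I₀.
I₂ = I₁ cos²(105° − 35°) = 0.671 I₀ · cos²(70°) = 0.07849 I₀.
Need I₃/I₀ = 0.0725, so cos²(θ − 105°) = 0.0725 / 0.07849 = 0.9236.
θ − 105° = arccos(√0.9236) = 16.0°, giving θ ≈ 105 + 16.0 = 121.0°.

θ ≈ 121°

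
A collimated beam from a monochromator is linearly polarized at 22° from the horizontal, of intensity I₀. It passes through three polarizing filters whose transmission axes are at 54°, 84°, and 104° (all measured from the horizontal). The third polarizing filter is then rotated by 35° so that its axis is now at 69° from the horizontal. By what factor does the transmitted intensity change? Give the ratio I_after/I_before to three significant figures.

Before rotation:
By Malus's law, I₁ = I₀ cos²(54° − 22°) = I₀ cos²(32°) = 0.7192 I₀.
I₂ = I₁ cos²(84° − 54°) = 0.7192 I₀ · cos²(30°) = 0.5394 I₀.
I₃ = I₂ cos²(104° − 84°) = 0.5394 I₀ · cos²(20°) = 0.4763 I₀.
After rotation:
I₁ = I₀ cos²(54° − 22°) = I₀ cos²(32°) = 0.7192 I₀.
I₂ = I₁ cos²(84° − 54°) = 0.7192 I₀ · cos²(30°) = 0.5394 I₀.
I₃ = I₂ cos²(69° − 84°) = 0.5394 I₀ · cos²(15°) = 0.5033 I₀.
Ratio = 0.5033 / 0.4763 = 1.057.

I_new/I_old ≈ 1.06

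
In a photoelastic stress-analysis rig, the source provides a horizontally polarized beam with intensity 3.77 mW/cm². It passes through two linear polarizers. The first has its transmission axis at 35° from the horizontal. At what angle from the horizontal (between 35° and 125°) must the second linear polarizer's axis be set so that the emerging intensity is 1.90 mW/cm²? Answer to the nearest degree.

θ ≈ 65°

By Malus's law, I₁ = I₀ cos²(35° − 0°) = I₀ cos²(35°) = 0.671 I₀.
Target fraction: 1.90 / 3.77 mW/cm² = 0.504 of I₀.
Need I₂/I₀ = 0.504, so cos²(θ − 35°) = 0.504 / 0.671 = 0.7511.
θ − 35° = arccos(√0.7511) = 29.9°, giving θ ≈ 35 + 29.9 = 64.9°.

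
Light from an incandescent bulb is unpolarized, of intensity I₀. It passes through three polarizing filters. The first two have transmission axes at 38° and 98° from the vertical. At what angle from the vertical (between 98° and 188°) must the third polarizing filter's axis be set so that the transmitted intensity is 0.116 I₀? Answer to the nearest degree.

θ ≈ 114°

Unpolarized light through the first polarizer → I₁ = ½ I₀, now polarized at 38°.
I₂ = I₁ cos²(98° − 38°) = 0.5 I₀ · cos²(60°) = 0.125 I₀.
Need I₃/I₀ = 0.116, so cos²(θ − 98°) = 0.116 / 0.125 = 0.928.
θ − 98° = arccos(√0.928) = 15.6°, giving θ ≈ 98 + 15.6 = 113.6°.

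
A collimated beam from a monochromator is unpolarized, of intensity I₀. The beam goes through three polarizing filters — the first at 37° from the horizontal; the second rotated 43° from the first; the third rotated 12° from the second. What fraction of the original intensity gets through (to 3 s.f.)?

Unpolarized light through the first polarizer → I₁ = ½ I₀, now polarized at 37°.
I₂ = I₁ cos²(43°) = 0.5 · 0.5349 I₀ = 0.2674 I₀.
I₃ = I₂ cos²(12°) = 0.2674 · 0.9568 I₀ = 0.2559 I₀.
Transmitted fraction = 0.2559.

≈ 0.256 I₀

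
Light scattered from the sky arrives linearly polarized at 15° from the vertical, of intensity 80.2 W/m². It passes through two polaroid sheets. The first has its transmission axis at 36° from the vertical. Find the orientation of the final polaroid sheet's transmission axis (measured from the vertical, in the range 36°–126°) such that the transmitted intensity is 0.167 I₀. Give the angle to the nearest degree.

θ ≈ 100°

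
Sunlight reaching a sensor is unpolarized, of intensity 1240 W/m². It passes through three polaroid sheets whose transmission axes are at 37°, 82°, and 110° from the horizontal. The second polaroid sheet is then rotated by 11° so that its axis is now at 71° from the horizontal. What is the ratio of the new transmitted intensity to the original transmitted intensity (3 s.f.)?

I_new/I_old ≈ 1.06

Before rotation:
Unpolarized light through the first polarizer → I₁ = ½ I₀, now polarized at 37°.
I₂ = I₁ cos²(82° − 37°) = 0.5 I₀ · cos²(45°) = 0.25 I₀.
I₃ = I₂ cos²(110° − 82°) = 0.25 I₀ · cos²(28°) = 0.1949 I₀.
After rotation:
Unpolarized light through the first polarizer → I₁ = ½ I₀, now polarized at 37°.
I₂ = I₁ cos²(71° − 37°) = 0.5 I₀ · cos²(34°) = 0.3437 I₀.
I₃ = I₂ cos²(110° − 71°) = 0.3437 I₀ · cos²(39°) = 0.2076 I₀.
Ratio = 0.2076 / 0.1949 = 1.065.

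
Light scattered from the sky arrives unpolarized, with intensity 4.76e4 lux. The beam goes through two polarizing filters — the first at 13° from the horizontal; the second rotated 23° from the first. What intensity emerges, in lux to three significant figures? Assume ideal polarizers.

I ≈ 2.02e4 lux

Unpolarized light through the first polarizer → I₁ = 4.76e4 lux/2 = 2.38e+04 lux, polarized at 13°.
I₂ = I₁ · cos²(23°) = 2.38e+04 · 0.8473 = 2.017e+04 lux.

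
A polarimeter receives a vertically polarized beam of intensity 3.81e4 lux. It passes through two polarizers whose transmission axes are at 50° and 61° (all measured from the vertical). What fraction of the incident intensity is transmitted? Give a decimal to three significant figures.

I₁ = 3.81e4 lux · cos²(50°) = 1.574e+04 lux.
I₂ = I₁ · cos²(11°) = 1.574e+04 · 0.9636 = 1.517e+04 lux.
Transmitted fraction = 0.3981.

I/I₀ ≈ 0.398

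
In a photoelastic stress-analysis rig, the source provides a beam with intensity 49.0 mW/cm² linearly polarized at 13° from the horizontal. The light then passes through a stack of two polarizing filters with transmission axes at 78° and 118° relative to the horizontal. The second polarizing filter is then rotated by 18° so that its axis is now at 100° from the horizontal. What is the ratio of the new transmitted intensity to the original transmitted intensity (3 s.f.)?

Before rotation:
By Malus's law, I₁ = I₀ cos²(78° − 13°) = I₀ cos²(65°) = 0.1786 I₀.
I₂ = I₁ cos²(118° − 78°) = 0.1786 I₀ · cos²(40°) = 0.1048 I₀.
After rotation:
I₁ = I₀ cos²(78° − 13°) = I₀ cos²(65°) = 0.1786 I₀.
I₂ = I₁ cos²(100° − 78°) = 0.1786 I₀ · cos²(22°) = 0.1535 I₀.
Ratio = 0.1535 / 0.1048 = 1.465.

I_new/I_old ≈ 1.46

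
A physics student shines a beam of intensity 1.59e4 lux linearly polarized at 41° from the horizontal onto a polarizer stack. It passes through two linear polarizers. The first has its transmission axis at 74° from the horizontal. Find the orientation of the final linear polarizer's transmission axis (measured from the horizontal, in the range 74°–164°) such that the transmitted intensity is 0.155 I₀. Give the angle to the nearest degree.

θ ≈ 136°

I₁ = I₀ cos²(74° − 41°) = I₀ cos²(33°) = 0.7034 I₀.
Need I₂/I₀ = 0.155, so cos²(θ − 74°) = 0.155 / 0.7034 = 0.2204.
θ − 74° = arccos(√0.2204) = 62.0°, giving θ ≈ 74 + 62.0 = 136.0°.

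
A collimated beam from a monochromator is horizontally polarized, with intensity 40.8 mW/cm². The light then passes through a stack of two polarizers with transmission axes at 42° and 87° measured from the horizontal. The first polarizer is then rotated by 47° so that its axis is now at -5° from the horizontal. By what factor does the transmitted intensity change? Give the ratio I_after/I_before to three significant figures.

I_new/I_old ≈ 0.00438

Before rotation:
I₁ = I₀ cos²(42° − 0°) = I₀ cos²(42°) = 0.5523 I₀.
I₂ = I₁ cos²(87° − 42°) = 0.5523 I₀ · cos²(45°) = 0.2761 I₀.
After rotation:
I₁ = I₀ cos²(-5° − 0°) = I₀ cos²(5°) = 0.9924 I₀.
Angle between axes 1 and 2: 88°. I₂ = 0.9924 I₀ · cos²(88°) = 0.001209 I₀.
Ratio = 0.001209 / 0.2761 = 0.004377.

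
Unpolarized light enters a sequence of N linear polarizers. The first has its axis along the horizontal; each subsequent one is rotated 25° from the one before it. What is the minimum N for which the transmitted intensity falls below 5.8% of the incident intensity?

First polarizer halves the unpolarized light: factor 1/2.
Each further stage multiplies by cos²(25°) = 0.8214.
After N polarizers: T = 0.5·0.8214^(N−1). Require T < 0.058 ⇒ N−1 > ln(0.058/0.5)/ln(0.8214) = 10.95, so N−1 ≥ 11 and N = 12.
Check: N=12 gives T = 0.05742 < 0.058; N=11 gives T = 0.0699.

N = 12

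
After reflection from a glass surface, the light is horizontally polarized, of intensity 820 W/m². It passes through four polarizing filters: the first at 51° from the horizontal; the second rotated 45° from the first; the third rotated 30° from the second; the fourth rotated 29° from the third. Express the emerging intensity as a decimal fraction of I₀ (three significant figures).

I/I₀ ≈ 0.114

I₁ = 820 W/m² · cos²(51°) = 324.8 W/m².
I₂ = I₁ · cos²(45°) = 324.8 · 0.5 = 162.4 W/m².
I₃ = I₂ · cos²(30°) = 162.4 · 0.75 = 121.8 W/m².
I₄ = I₃ · cos²(29°) = 121.8 · 0.765 = 93.16 W/m².
Transmitted fraction = 0.1136.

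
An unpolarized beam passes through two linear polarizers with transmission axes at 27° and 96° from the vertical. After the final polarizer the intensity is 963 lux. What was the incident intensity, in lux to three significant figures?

Unpolarized light through the first polarizer → I₁ = ½ I₀, now polarized at 27°.
I₂ = I₁ cos²(96° − 27°) = 0.5 I₀ · cos²(69°) = 0.06421 I₀.
So 963 lux = 0.06421 I₀, giving I₀ = 963/0.06421 = 1.5e+04 lux.

I₀ ≈ 1.50e4 lux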